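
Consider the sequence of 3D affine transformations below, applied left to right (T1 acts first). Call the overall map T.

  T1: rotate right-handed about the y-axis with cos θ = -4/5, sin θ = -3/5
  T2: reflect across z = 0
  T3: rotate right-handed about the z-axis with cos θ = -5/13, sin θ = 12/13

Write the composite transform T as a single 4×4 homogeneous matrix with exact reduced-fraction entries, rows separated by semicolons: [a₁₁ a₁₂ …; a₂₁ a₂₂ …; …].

T1 = [-4/5 0 -3/5 0; 0 1 0 0; 3/5 0 -4/5 0; 0 0 0 1]
T2·T1 = [-4/5 0 -3/5 0; 0 1 0 0; -3/5 0 4/5 0; 0 0 0 1]
T3·…·T1 = [4/13 -12/13 3/13 0; -48/65 -5/13 -36/65 0; -3/5 0 4/5 0; 0 0 0 1]

T = [4/13 -12/13 3/13 0; -48/65 -5/13 -36/65 0; -3/5 0 4/5 0; 0 0 0 1]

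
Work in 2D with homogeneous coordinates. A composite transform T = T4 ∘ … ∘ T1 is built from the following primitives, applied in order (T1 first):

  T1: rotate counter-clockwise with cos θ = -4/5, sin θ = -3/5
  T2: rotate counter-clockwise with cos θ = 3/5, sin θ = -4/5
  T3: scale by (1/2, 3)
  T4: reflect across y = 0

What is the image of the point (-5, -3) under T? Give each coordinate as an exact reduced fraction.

T(p) = (141/50, -111/25)

T1 rotate counter-clockwise with cos θ = -4/5, sin θ = -3/5: (-5, -3) → (11/5, 27/5)
T2 rotate counter-clockwise with cos θ = 3/5, sin θ = -4/5: (11/5, 27/5) → (141/25, 37/25)
T3 scale by (1/2, 3): (141/25, 37/25) → (141/50, 111/25)
T4 reflect across y = 0: (141/50, 111/25) → (141/50, -111/25)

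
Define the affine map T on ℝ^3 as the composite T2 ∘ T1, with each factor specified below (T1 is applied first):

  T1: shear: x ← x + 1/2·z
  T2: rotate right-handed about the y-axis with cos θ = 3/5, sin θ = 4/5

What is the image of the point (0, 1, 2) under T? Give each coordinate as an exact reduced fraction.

T1 shear: x ← x + 1/2·z: (0, 1, 2) → (1, 1, 2)
T2 rotate right-handed about the y-axis with cos θ = 3/5, sin θ = 4/5: (1, 1, 2) → (11/5, 1, 2/5)

T(p) = (11/5, 1, 2/5)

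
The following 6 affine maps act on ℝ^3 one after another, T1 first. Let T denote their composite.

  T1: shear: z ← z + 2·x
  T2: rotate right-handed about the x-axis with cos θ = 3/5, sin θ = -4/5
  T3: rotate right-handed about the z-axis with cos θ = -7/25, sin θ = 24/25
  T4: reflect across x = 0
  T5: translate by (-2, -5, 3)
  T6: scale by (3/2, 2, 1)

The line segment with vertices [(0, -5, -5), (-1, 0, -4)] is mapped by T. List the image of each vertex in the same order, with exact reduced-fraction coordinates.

T1 shear: z ← z + 2·x: (0, -5, -5) → (0, -5, -5); (-1, 0, -4) → (-1, 0, -6)
T2 rotate right-handed about the x-axis with cos θ = 3/5, sin θ = -4/5: (0, -5, -5) → (0, -7, 1); (-1, 0, -6) → (-1, -24/5, -18/5)
T3 rotate right-handed about the z-axis with cos θ = -7/25, sin θ = 24/25: (0, -7, 1) → (168/25, 49/25, 1); (-1, -24/5, -18/5) → (611/125, 48/125, -18/5)
T4 reflect across x = 0: (168/25, 49/25, 1) → (-168/25, 49/25, 1); (611/125, 48/125, -18/5) → (-611/125, 48/125, -18/5)
T5 translate by (-2, -5, 3): (-168/25, 49/25, 1) → (-218/25, -76/25, 4); (-611/125, 48/125, -18/5) → (-861/125, -577/125, -3/5)
T6 scale by (3/2, 2, 1): (-218/25, -76/25, 4) → (-327/25, -152/25, 4); (-861/125, -577/125, -3/5) → (-2583/250, -1154/125, -3/5)

image vertices: (-327/25, -152/25, 4), (-2583/250, -1154/125, -3/5)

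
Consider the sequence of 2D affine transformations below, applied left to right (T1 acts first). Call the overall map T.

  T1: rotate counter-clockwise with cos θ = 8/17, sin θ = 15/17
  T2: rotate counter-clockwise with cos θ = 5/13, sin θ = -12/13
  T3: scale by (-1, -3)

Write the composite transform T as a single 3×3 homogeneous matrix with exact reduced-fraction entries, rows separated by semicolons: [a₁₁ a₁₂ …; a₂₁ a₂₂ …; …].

T1 = [8/17 -15/17 0; 15/17 8/17 0; 0 0 1]
T2·T1 = [220/221 21/221 0; -21/221 220/221 0; 0 0 1]
T3·…·T1 = [-220/221 -21/221 0; 63/221 -660/221 0; 0 0 1]

T = [-220/221 -21/221 0; 63/221 -660/221 0; 0 0 1]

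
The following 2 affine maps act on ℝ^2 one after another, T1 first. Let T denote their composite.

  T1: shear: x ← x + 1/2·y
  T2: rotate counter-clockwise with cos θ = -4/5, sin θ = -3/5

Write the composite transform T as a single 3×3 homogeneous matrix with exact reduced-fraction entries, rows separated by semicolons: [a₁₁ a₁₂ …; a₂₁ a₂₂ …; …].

T = [-4/5 1/5 0; -3/5 -11/10 0; 0 0 1]

T1 = [1 1/2 0; 0 1 0; 0 0 1]
T2·T1 = [-4/5 1/5 0; -3/5 -11/10 0; 0 0 1]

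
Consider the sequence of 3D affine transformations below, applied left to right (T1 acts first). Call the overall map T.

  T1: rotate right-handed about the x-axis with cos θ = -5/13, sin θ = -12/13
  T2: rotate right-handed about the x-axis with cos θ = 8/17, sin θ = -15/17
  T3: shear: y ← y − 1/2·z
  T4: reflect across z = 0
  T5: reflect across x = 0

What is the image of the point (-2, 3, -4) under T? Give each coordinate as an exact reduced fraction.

T1 rotate right-handed about the x-axis with cos θ = -5/13, sin θ = -12/13: (-2, 3, -4) → (-2, -63/13, -16/13)
T2 rotate right-handed about the x-axis with cos θ = 8/17, sin θ = -15/17: (-2, -63/13, -16/13) → (-2, -744/221, 817/221)
T3 shear: y ← y − 1/2·z: (-2, -744/221, 817/221) → (-2, -2305/442, 817/221)
T4 reflect across z = 0: (-2, -2305/442, 817/221) → (-2, -2305/442, -817/221)
T5 reflect across x = 0: (-2, -2305/442, -817/221) → (2, -2305/442, -817/221)

T(p) = (2, -2305/442, -817/221)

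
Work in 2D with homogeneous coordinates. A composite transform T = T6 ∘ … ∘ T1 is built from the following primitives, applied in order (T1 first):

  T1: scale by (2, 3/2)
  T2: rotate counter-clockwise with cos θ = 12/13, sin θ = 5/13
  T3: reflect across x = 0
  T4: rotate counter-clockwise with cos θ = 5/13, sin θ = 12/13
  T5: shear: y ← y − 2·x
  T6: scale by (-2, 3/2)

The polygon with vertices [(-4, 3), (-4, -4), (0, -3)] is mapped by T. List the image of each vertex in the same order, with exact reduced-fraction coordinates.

T1 scale by (2, 3/2): (-4, 3) → (-8, 9/2); (-4, -4) → (-8, -6); (0, -3) → (0, -9/2)
T2 rotate counter-clockwise with cos θ = 12/13, sin θ = 5/13: (-8, 9/2) → (-237/26, 14/13); (-8, -6) → (-66/13, -112/13); (0, -9/2) → (45/26, -54/13)
T3 reflect across x = 0: (-237/26, 14/13) → (237/26, 14/13); (-66/13, -112/13) → (66/13, -112/13); (45/26, -54/13) → (-45/26, -54/13)
T4 rotate counter-clockwise with cos θ = 5/13, sin θ = 12/13: (237/26, 14/13) → (849/338, 1492/169); (66/13, -112/13) → (1674/169, 232/169); (-45/26, -54/13) → (1071/338, -540/169)
T5 shear: y ← y − 2·x: (849/338, 1492/169) → (849/338, 643/169); (1674/169, 232/169) → (1674/169, -3116/169); (1071/338, -540/169) → (1071/338, -1611/169)
T6 scale by (-2, 3/2): (849/338, 643/169) → (-849/169, 1929/338); (1674/169, -3116/169) → (-3348/169, -4674/169); (1071/338, -1611/169) → (-1071/169, -4833/338)

image vertices: (-849/169, 1929/338), (-3348/169, -4674/169), (-1071/169, -4833/338)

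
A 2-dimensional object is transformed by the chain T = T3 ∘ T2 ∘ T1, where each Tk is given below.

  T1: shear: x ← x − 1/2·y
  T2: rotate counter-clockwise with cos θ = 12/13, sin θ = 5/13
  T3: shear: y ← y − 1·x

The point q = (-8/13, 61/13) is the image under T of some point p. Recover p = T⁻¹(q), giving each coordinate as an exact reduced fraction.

T1 = [1 -1/2 0; 0 1 0; 0 0 1]
T2·T1 = [12/13 -11/13 0; 5/13 19/26 0; 0 0 1]
T3·…·T1 = [12/13 -11/13 0; -7/13 41/26 0; 0 0 1]
det M = 1; M⁻¹ = [41/26 11/13 0; 7/13 12/13 0; 0 0 1]
M⁻¹ · (-8/13, 61/13)ᵀ = (3, 4)ᵀ

p = (3, 4)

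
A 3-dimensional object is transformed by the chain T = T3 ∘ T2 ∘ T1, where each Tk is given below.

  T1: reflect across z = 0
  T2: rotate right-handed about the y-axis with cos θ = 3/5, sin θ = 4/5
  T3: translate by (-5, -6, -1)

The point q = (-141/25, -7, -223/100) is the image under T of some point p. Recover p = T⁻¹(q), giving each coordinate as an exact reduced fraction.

p = (3/5, -1, 5/4)

T1 = [1 0 0 0; 0 1 0 0; 0 0 -1 0; 0 0 0 1]
T2·T1 = [3/5 0 -4/5 0; 0 1 0 0; -4/5 0 -3/5 0; 0 0 0 1]
T3·…·T1 = [3/5 0 -4/5 -5; 0 1 0 -6; -4/5 0 -3/5 -1; 0 0 0 1]
det M = -1; M⁻¹ = [3/5 0 -4/5 11/5; 0 1 0 6; -4/5 0 -3/5 -23/5; 0 0 0 1]
M⁻¹ · (-141/25, -7, -223/100)ᵀ = (3/5, -1, 5/4)ᵀ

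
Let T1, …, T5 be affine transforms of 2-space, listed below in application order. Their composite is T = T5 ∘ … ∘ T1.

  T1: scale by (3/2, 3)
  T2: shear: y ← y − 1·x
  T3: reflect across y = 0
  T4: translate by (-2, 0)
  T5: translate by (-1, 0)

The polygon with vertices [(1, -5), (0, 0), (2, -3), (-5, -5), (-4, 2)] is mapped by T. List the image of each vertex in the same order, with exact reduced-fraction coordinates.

image vertices: (-3/2, 33/2), (-3, 0), (0, 12), (-21/2, 15/2), (-9, -12)

T1 scale by (3/2, 3): (1, -5) → (3/2, -15); (0, 0) → (0, 0); (2, -3) → (3, -9); (-5, -5) → (-15/2, -15); (-4, 2) → (-6, 6)
T2 shear: y ← y − 1·x: (3/2, -15) → (3/2, -33/2); (0, 0) → (0, 0); (3, -9) → (3, -12); (-15/2, -15) → (-15/2, -15/2); (-6, 6) → (-6, 12)
T3 reflect across y = 0: (3/2, -33/2) → (3/2, 33/2); (0, 0) → (0, 0); (3, -12) → (3, 12); (-15/2, -15/2) → (-15/2, 15/2); (-6, 12) → (-6, -12)
T4 translate by (-2, 0): (3/2, 33/2) → (-1/2, 33/2); (0, 0) → (-2, 0); (3, 12) → (1, 12); (-15/2, 15/2) → (-19/2, 15/2); (-6, -12) → (-8, -12)
T5 translate by (-1, 0): (-1/2, 33/2) → (-3/2, 33/2); (-2, 0) → (-3, 0); (1, 12) → (0, 12); (-19/2, 15/2) → (-21/2, 15/2); (-8, -12) → (-9, -12)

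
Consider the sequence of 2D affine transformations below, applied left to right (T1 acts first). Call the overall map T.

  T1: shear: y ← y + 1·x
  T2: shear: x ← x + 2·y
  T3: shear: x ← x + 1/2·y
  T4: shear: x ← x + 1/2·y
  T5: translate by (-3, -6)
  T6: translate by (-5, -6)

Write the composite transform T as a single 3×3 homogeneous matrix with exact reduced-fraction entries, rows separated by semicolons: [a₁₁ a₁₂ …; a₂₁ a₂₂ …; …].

T = [4 3 -8; 1 1 -12; 0 0 1]

T1 = [1 0 0; 1 1 0; 0 0 1]
T2·T1 = [3 2 0; 1 1 0; 0 0 1]
T3·…·T1 = [7/2 5/2 0; 1 1 0; 0 0 1]
T4·…·T1 = [4 3 0; 1 1 0; 0 0 1]
T5·…·T1 = [4 3 -3; 1 1 -6; 0 0 1]
T6·…·T1 = [4 3 -8; 1 1 -12; 0 0 1]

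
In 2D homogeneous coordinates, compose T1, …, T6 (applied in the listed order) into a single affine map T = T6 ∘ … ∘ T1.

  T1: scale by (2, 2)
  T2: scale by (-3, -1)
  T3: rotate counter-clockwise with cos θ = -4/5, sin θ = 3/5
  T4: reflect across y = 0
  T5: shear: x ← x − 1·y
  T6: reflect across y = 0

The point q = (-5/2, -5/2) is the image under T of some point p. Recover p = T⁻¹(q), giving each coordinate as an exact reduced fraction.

T1 = [2 0 0; 0 2 0; 0 0 1]
T2·T1 = [-6 0 0; 0 -2 0; 0 0 1]
T3·…·T1 = [24/5 6/5 0; -18/5 8/5 0; 0 0 1]
T4·…·T1 = [24/5 6/5 0; 18/5 -8/5 0; 0 0 1]
T5·…·T1 = [6/5 14/5 0; 18/5 -8/5 0; 0 0 1]
T6·…·T1 = [6/5 14/5 0; -18/5 8/5 0; 0 0 1]
det M = 12; M⁻¹ = [2/15 -7/30 0; 3/10 1/10 0; 0 0 1]
M⁻¹ · (-5/2, -5/2)ᵀ = (1/4, -1)ᵀ

p = (1/4, -1)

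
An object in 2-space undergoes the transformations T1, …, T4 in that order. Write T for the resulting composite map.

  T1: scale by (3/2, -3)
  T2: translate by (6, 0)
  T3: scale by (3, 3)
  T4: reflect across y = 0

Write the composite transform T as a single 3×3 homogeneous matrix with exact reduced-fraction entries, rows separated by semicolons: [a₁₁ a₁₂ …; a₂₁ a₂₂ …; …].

T1 = [3/2 0 0; 0 -3 0; 0 0 1]
T2·T1 = [3/2 0 6; 0 -3 0; 0 0 1]
T3·…·T1 = [9/2 0 18; 0 -9 0; 0 0 1]
T4·…·T1 = [9/2 0 18; 0 9 0; 0 0 1]

T = [9/2 0 18; 0 9 0; 0 0 1]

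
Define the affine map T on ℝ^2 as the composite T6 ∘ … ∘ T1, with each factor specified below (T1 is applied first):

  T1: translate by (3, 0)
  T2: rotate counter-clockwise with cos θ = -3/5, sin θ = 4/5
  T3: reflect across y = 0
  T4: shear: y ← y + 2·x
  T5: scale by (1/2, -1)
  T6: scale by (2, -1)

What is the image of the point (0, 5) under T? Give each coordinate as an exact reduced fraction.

T1 translate by (3, 0): (0, 5) → (3, 5)
T2 rotate counter-clockwise with cos θ = -3/5, sin θ = 4/5: (3, 5) → (-29/5, -3/5)
T3 reflect across y = 0: (-29/5, -3/5) → (-29/5, 3/5)
T4 shear: y ← y + 2·x: (-29/5, 3/5) → (-29/5, -11)
T5 scale by (1/2, -1): (-29/5, -11) → (-29/10, 11)
T6 scale by (2, -1): (-29/10, 11) → (-29/5, -11)

T(p) = (-29/5, -11)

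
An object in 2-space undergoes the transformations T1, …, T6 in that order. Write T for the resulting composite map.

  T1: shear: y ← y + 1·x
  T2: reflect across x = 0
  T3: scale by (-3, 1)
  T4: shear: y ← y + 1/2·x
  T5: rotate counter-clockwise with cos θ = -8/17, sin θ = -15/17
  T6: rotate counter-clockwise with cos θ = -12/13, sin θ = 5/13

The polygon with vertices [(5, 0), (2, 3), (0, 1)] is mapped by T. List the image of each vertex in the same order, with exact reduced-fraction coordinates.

T1 shear: y ← y + 1·x: (5, 0) → (5, 5); (2, 3) → (2, 5); (0, 1) → (0, 1)
T2 reflect across x = 0: (5, 5) → (-5, 5); (2, 5) → (-2, 5); (0, 1) → (0, 1)
T3 scale by (-3, 1): (-5, 5) → (15, 5); (-2, 5) → (6, 5); (0, 1) → (0, 1)
T4 shear: y ← y + 1/2·x: (15, 5) → (15, 25/2); (6, 5) → (6, 8); (0, 1) → (0, 1)
T5 rotate counter-clockwise with cos θ = -8/17, sin θ = -15/17: (15, 25/2) → (135/34, -325/17); (6, 8) → (72/17, -154/17); (0, 1) → (15/17, -8/17)
T6 rotate counter-clockwise with cos θ = -12/13, sin θ = 5/13: (135/34, -325/17) → (815/221, 8475/442); (72/17, -154/17) → (-94/221, 2208/221); (15/17, -8/17) → (-140/221, 171/221)

image vertices: (815/221, 8475/442), (-94/221, 2208/221), (-140/221, 171/221)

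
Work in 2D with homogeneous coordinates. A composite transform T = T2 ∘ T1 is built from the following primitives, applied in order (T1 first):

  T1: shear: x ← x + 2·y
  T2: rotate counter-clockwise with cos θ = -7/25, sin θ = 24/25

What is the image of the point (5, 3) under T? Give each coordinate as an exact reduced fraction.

T(p) = (-149/25, 243/25)

T1 shear: x ← x + 2·y: (5, 3) → (11, 3)
T2 rotate counter-clockwise with cos θ = -7/25, sin θ = 24/25: (11, 3) → (-149/25, 243/25)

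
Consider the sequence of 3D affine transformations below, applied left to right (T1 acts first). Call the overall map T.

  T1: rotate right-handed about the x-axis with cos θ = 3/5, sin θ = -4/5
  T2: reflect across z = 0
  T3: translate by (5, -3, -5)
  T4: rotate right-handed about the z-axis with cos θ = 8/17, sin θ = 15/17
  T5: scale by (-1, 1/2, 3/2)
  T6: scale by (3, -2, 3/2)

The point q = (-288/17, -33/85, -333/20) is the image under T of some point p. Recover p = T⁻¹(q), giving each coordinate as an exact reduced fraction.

p = (-2, -3, 0)

T1 = [1 0 0 0; 0 3/5 4/5 0; 0 -4/5 3/5 0; 0 0 0 1]
T2·T1 = [1 0 0 0; 0 3/5 4/5 0; 0 4/5 -3/5 0; 0 0 0 1]
T3·…·T1 = [1 0 0 5; 0 3/5 4/5 -3; 0 4/5 -3/5 -5; 0 0 0 1]
T4·…·T1 = [8/17 -9/17 -12/17 5; 15/17 24/85 32/85 3; 0 4/5 -3/5 -5; 0 0 0 1]
T5·…·T1 = [-8/17 9/17 12/17 -5; 15/34 12/85 16/85 3/2; 0 6/5 -9/10 -15/2; 0 0 0 1]
T6·…·T1 = [-24/17 27/17 36/17 -15; -15/17 -24/85 -32/85 -3; 0 9/5 -27/20 -45/4; 0 0 0 1]
det M = -27/4; M⁻¹ = [-8/51 -15/17 0 -5; 3/17 -24/85 16/45 29/5; 4/17 -32/85 -4/15 -3/5; 0 0 0 1]
M⁻¹ · (-288/17, -33/85, -333/20)ᵀ = (-2, -3, 0)ᵀ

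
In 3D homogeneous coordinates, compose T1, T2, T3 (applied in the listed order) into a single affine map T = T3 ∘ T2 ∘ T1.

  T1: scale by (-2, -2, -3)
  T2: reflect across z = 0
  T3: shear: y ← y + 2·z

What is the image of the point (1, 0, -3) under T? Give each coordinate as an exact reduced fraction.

T1 scale by (-2, -2, -3): (1, 0, -3) → (-2, 0, 9)
T2 reflect across z = 0: (-2, 0, 9) → (-2, 0, -9)
T3 shear: y ← y + 2·z: (-2, 0, -9) → (-2, -18, -9)

T(p) = (-2, -18, -9)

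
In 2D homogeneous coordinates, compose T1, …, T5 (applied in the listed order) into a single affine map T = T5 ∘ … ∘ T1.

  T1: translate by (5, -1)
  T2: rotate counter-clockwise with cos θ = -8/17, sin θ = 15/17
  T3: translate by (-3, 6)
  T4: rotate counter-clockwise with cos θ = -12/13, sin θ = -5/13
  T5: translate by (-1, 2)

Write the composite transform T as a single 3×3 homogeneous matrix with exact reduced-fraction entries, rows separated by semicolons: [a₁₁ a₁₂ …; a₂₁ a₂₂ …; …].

T = [171/221 140/221 1616/221; -140/221 171/221 -1398/221; 0 0 1]

T1 = [1 0 5; 0 1 -1; 0 0 1]
T2·T1 = [-8/17 -15/17 -25/17; 15/17 -8/17 83/17; 0 0 1]
T3·…·T1 = [-8/17 -15/17 -76/17; 15/17 -8/17 185/17; 0 0 1]
T4·…·T1 = [171/221 140/221 1837/221; -140/221 171/221 -1840/221; 0 0 1]
T5·…·T1 = [171/221 140/221 1616/221; -140/221 171/221 -1398/221; 0 0 1]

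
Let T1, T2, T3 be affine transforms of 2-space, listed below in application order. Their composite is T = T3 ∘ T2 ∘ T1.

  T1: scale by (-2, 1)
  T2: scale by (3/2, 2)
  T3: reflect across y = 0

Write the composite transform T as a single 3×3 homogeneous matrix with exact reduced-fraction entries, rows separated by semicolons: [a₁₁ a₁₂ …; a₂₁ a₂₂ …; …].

T1 = [-2 0 0; 0 1 0; 0 0 1]
T2·T1 = [-3 0 0; 0 2 0; 0 0 1]
T3·…·T1 = [-3 0 0; 0 -2 0; 0 0 1]

T = [-3 0 0; 0 -2 0; 0 0 1]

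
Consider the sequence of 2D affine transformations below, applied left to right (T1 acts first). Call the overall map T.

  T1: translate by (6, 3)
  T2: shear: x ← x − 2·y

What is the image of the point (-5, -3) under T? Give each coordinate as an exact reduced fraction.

T(p) = (1, 0)

T1 translate by (6, 3): (-5, -3) → (1, 0)
T2 shear: x ← x − 2·y: (1, 0) → (1, 0)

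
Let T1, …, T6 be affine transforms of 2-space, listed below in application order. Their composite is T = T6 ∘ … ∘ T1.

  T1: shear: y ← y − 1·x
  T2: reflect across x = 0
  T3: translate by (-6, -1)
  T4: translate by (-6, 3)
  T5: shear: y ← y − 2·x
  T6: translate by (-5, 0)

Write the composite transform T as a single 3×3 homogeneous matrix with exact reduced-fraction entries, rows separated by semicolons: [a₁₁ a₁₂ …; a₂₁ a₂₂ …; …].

T = [-1 0 -17; 1 1 26; 0 0 1]

T1 = [1 0 0; -1 1 0; 0 0 1]
T2·T1 = [-1 0 0; -1 1 0; 0 0 1]
T3·…·T1 = [-1 0 -6; -1 1 -1; 0 0 1]
T4·…·T1 = [-1 0 -12; -1 1 2; 0 0 1]
T5·…·T1 = [-1 0 -12; 1 1 26; 0 0 1]
T6·…·T1 = [-1 0 -17; 1 1 26; 0 0 1]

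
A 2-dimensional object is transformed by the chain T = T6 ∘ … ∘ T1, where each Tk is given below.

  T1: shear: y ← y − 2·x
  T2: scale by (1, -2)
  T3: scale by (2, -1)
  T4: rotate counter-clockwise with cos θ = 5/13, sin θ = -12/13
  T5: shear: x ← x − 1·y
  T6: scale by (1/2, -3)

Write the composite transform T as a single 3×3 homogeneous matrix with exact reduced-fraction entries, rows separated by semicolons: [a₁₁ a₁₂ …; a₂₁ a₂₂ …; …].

T = [3/13 7/13 0; 132/13 -30/13 0; 0 0 1]

T1 = [1 0 0; -2 1 0; 0 0 1]
T2·T1 = [1 0 0; 4 -2 0; 0 0 1]
T3·…·T1 = [2 0 0; -4 2 0; 0 0 1]
T4·…·T1 = [-38/13 24/13 0; -44/13 10/13 0; 0 0 1]
T5·…·T1 = [6/13 14/13 0; -44/13 10/13 0; 0 0 1]
T6·…·T1 = [3/13 7/13 0; 132/13 -30/13 0; 0 0 1]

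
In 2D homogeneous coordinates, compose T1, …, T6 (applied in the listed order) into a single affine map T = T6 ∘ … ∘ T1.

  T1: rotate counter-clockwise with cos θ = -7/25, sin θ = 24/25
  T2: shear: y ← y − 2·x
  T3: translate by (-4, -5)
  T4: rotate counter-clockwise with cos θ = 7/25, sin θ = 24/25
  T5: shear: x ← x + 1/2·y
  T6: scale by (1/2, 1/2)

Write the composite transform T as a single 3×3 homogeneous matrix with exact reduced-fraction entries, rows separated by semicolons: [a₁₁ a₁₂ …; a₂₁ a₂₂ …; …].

T = [-456/625 -2593/2500 53/100; 49/625 -289/1250 -131/50; 0 0 1]

T1 = [-7/25 -24/25 0; 24/25 -7/25 0; 0 0 1]
T2·T1 = [-7/25 -24/25 0; 38/25 41/25 0; 0 0 1]
T3·…·T1 = [-7/25 -24/25 -4; 38/25 41/25 -5; 0 0 1]
T4·…·T1 = [-961/625 -1152/625 92/25; 98/625 -289/625 -131/25; 0 0 1]
T5·…·T1 = [-912/625 -2593/1250 53/50; 98/625 -289/625 -131/25; 0 0 1]
T6·…·T1 = [-456/625 -2593/2500 53/100; 49/625 -289/1250 -131/50; 0 0 1]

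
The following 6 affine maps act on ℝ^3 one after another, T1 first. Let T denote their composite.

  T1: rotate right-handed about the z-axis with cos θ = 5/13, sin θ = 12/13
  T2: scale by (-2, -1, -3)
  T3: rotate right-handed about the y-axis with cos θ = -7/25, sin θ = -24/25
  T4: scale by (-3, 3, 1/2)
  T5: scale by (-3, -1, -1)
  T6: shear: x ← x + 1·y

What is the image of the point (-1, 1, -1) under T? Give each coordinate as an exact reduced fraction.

T(p) = (-11091/325, -21/13, -543/650)

T1 rotate right-handed about the z-axis with cos θ = 5/13, sin θ = 12/13: (-1, 1, -1) → (-17/13, -7/13, -1)
T2 scale by (-2, -1, -3): (-17/13, -7/13, -1) → (34/13, 7/13, 3)
T3 rotate right-handed about the y-axis with cos θ = -7/25, sin θ = -24/25: (34/13, 7/13, 3) → (-1174/325, 7/13, 543/325)
T4 scale by (-3, 3, 1/2): (-1174/325, 7/13, 543/325) → (3522/325, 21/13, 543/650)
T5 scale by (-3, -1, -1): (3522/325, 21/13, 543/650) → (-10566/325, -21/13, -543/650)
T6 shear: x ← x + 1·y: (-10566/325, -21/13, -543/650) → (-11091/325, -21/13, -543/650)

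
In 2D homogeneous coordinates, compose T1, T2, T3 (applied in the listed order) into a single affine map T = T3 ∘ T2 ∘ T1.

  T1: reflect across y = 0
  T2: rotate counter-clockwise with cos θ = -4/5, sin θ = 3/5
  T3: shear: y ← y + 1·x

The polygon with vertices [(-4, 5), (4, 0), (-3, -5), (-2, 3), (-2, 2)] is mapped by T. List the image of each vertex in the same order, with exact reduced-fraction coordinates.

image vertices: (31/5, 39/5), (-16/5, -4/5), (-3/5, -32/5), (17/5, 23/5), (14/5, 16/5)

T1 reflect across y = 0: (-4, 5) → (-4, -5); (4, 0) → (4, 0); (-3, -5) → (-3, 5); (-2, 3) → (-2, -3); (-2, 2) → (-2, -2)
T2 rotate counter-clockwise with cos θ = -4/5, sin θ = 3/5: (-4, -5) → (31/5, 8/5); (4, 0) → (-16/5, 12/5); (-3, 5) → (-3/5, -29/5); (-2, -3) → (17/5, 6/5); (-2, -2) → (14/5, 2/5)
T3 shear: y ← y + 1·x: (31/5, 8/5) → (31/5, 39/5); (-16/5, 12/5) → (-16/5, -4/5); (-3/5, -29/5) → (-3/5, -32/5); (17/5, 6/5) → (17/5, 23/5); (14/5, 2/5) → (14/5, 16/5)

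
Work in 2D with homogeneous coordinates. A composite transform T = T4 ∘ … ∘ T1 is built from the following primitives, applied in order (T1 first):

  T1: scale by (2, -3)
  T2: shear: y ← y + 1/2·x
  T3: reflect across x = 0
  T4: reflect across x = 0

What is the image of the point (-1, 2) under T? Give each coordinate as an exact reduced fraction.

T(p) = (-2, -7)

T1 scale by (2, -3): (-1, 2) → (-2, -6)
T2 shear: y ← y + 1/2·x: (-2, -6) → (-2, -7)
T3 reflect across x = 0: (-2, -7) → (2, -7)
T4 reflect across x = 0: (2, -7) → (-2, -7)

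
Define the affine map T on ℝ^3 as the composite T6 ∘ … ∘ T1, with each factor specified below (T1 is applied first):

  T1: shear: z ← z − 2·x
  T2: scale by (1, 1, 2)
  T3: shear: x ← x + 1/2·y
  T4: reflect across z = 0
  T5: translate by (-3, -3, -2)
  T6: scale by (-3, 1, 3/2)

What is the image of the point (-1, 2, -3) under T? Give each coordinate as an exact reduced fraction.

T1 shear: z ← z − 2·x: (-1, 2, -3) → (-1, 2, -1)
T2 scale by (1, 1, 2): (-1, 2, -1) → (-1, 2, -2)
T3 shear: x ← x + 1/2·y: (-1, 2, -2) → (0, 2, -2)
T4 reflect across z = 0: (0, 2, -2) → (0, 2, 2)
T5 translate by (-3, -3, -2): (0, 2, 2) → (-3, -1, 0)
T6 scale by (-3, 1, 3/2): (-3, -1, 0) → (9, -1, 0)

T(p) = (9, -1, 0)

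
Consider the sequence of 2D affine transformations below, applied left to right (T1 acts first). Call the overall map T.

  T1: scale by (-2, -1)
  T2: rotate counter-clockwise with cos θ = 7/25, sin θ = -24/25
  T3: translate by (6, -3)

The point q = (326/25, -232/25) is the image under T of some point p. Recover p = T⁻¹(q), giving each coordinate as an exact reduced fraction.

T1 = [-2 0 0; 0 -1 0; 0 0 1]
T2·T1 = [-14/25 -24/25 0; 48/25 -7/25 0; 0 0 1]
T3·…·T1 = [-14/25 -24/25 6; 48/25 -7/25 -3; 0 0 1]
det M = 2; M⁻¹ = [-7/50 12/25 57/25; -24/25 -7/25 123/25; 0 0 1]
M⁻¹ · (326/25, -232/25)ᵀ = (-4, -5)ᵀ

p = (-4, -5)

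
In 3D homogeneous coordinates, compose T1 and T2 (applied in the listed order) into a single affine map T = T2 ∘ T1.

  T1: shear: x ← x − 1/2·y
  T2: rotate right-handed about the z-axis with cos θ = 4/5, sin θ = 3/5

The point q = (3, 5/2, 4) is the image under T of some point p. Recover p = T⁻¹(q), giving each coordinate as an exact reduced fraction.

p = (4, 1/5, 4)

T1 = [1 -1/2 0 0; 0 1 0 0; 0 0 1 0; 0 0 0 1]
T2·T1 = [4/5 -1 0 0; 3/5 1/2 0 0; 0 0 1 0; 0 0 0 1]
det M = 1; M⁻¹ = [1/2 1 0 0; -3/5 4/5 0 0; 0 0 1 0; 0 0 0 1]
M⁻¹ · (3, 5/2, 4)ᵀ = (4, 1/5, 4)ᵀ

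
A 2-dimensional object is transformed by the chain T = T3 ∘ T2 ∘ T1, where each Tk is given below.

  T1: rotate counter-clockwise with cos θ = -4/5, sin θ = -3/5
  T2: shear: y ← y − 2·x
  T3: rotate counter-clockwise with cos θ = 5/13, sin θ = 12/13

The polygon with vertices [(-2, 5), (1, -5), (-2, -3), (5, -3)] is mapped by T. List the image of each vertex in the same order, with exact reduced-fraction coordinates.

image vertices: (167/13, -24/65), (-151/13, 47/65), (-49/13, 88/65), (-161/13, -73/65)

T1 rotate counter-clockwise with cos θ = -4/5, sin θ = -3/5: (-2, 5) → (23/5, -14/5); (1, -5) → (-19/5, 17/5); (-2, -3) → (-1/5, 18/5); (5, -3) → (-29/5, -3/5)
T2 shear: y ← y − 2·x: (23/5, -14/5) → (23/5, -12); (-19/5, 17/5) → (-19/5, 11); (-1/5, 18/5) → (-1/5, 4); (-29/5, -3/5) → (-29/5, 11)
T3 rotate counter-clockwise with cos θ = 5/13, sin θ = 12/13: (23/5, -12) → (167/13, -24/65); (-19/5, 11) → (-151/13, 47/65); (-1/5, 4) → (-49/13, 88/65); (-29/5, 11) → (-161/13, -73/65)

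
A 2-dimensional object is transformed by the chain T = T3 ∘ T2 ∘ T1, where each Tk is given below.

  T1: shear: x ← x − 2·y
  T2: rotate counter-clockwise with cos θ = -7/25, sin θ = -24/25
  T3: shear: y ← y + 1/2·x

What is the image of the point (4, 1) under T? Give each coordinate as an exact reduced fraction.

T1 shear: x ← x − 2·y: (4, 1) → (2, 1)
T2 rotate counter-clockwise with cos θ = -7/25, sin θ = -24/25: (2, 1) → (2/5, -11/5)
T3 shear: y ← y + 1/2·x: (2/5, -11/5) → (2/5, -2)

T(p) = (2/5, -2)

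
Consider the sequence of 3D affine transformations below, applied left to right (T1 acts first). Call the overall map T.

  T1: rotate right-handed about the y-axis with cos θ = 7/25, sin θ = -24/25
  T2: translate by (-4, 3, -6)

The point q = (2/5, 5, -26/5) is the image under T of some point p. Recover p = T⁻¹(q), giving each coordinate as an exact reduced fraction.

p = (2, 2, -4)

T1 = [7/25 0 -24/25 0; 0 1 0 0; 24/25 0 7/25 0; 0 0 0 1]
T2·T1 = [7/25 0 -24/25 -4; 0 1 0 3; 24/25 0 7/25 -6; 0 0 0 1]
det M = 1; M⁻¹ = [7/25 0 24/25 172/25; 0 1 0 -3; -24/25 0 7/25 -54/25; 0 0 0 1]
M⁻¹ · (2/5, 5, -26/5)ᵀ = (2, 2, -4)ᵀ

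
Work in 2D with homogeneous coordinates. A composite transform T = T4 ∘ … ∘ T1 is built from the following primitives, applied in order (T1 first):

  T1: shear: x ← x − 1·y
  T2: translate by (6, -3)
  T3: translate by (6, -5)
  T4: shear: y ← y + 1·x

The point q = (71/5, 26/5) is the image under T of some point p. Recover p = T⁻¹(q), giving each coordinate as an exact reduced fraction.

T1 = [1 -1 0; 0 1 0; 0 0 1]
T2·T1 = [1 -1 6; 0 1 -3; 0 0 1]
T3·…·T1 = [1 -1 12; 0 1 -8; 0 0 1]
T4·…·T1 = [1 -1 12; 1 0 4; 0 0 1]
det M = 1; M⁻¹ = [0 1 -4; -1 1 8; 0 0 1]
M⁻¹ · (71/5, 26/5)ᵀ = (6/5, -1)ᵀ

p = (6/5, -1)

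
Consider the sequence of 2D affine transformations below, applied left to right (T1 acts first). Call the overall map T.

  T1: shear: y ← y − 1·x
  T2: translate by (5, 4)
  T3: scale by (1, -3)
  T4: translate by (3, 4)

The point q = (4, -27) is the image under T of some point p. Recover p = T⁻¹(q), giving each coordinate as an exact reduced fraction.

T1 = [1 0 0; -1 1 0; 0 0 1]
T2·T1 = [1 0 5; -1 1 4; 0 0 1]
T3·…·T1 = [1 0 5; 3 -3 -12; 0 0 1]
T4·…·T1 = [1 0 8; 3 -3 -8; 0 0 1]
det M = -3; M⁻¹ = [1 0 -8; 1 -1/3 -32/3; 0 0 1]
M⁻¹ · (4, -27)ᵀ = (-4, 7/3)ᵀ

p = (-4, 7/3)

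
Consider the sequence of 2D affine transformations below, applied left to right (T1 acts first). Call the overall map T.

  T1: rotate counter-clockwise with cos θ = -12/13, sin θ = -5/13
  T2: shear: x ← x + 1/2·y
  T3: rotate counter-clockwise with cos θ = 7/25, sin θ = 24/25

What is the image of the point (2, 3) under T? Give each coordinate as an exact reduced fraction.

T(p) = (176/65, -218/65)

T1 rotate counter-clockwise with cos θ = -12/13, sin θ = -5/13: (2, 3) → (-9/13, -46/13)
T2 shear: x ← x + 1/2·y: (-9/13, -46/13) → (-32/13, -46/13)
T3 rotate counter-clockwise with cos θ = 7/25, sin θ = 24/25: (-32/13, -46/13) → (176/65, -218/65)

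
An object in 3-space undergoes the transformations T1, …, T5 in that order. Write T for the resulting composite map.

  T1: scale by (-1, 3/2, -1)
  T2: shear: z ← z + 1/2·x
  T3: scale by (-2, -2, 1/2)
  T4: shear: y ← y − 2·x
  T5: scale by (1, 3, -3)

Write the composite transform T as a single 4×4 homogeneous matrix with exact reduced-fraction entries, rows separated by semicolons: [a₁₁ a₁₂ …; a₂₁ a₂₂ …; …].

T = [2 0 0 0; -12 -9 0 0; 3/4 0 3/2 0; 0 0 0 1]

T1 = [-1 0 0 0; 0 3/2 0 0; 0 0 -1 0; 0 0 0 1]
T2·T1 = [-1 0 0 0; 0 3/2 0 0; -1/2 0 -1 0; 0 0 0 1]
T3·…·T1 = [2 0 0 0; 0 -3 0 0; -1/4 0 -1/2 0; 0 0 0 1]
T4·…·T1 = [2 0 0 0; -4 -3 0 0; -1/4 0 -1/2 0; 0 0 0 1]
T5·…·T1 = [2 0 0 0; -12 -9 0 0; 3/4 0 3/2 0; 0 0 0 1]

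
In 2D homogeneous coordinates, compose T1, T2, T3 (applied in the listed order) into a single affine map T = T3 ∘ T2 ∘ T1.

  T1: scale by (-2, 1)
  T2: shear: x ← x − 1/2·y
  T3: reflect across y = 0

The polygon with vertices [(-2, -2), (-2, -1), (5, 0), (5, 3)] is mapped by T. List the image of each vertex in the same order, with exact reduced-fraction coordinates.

image vertices: (5, 2), (9/2, 1), (-10, 0), (-23/2, -3)

T1 scale by (-2, 1): (-2, -2) → (4, -2); (-2, -1) → (4, -1); (5, 0) → (-10, 0); (5, 3) → (-10, 3)
T2 shear: x ← x − 1/2·y: (4, -2) → (5, -2); (4, -1) → (9/2, -1); (-10, 0) → (-10, 0); (-10, 3) → (-23/2, 3)
T3 reflect across y = 0: (5, -2) → (5, 2); (9/2, -1) → (9/2, 1); (-10, 0) → (-10, 0); (-23/2, 3) → (-23/2, -3)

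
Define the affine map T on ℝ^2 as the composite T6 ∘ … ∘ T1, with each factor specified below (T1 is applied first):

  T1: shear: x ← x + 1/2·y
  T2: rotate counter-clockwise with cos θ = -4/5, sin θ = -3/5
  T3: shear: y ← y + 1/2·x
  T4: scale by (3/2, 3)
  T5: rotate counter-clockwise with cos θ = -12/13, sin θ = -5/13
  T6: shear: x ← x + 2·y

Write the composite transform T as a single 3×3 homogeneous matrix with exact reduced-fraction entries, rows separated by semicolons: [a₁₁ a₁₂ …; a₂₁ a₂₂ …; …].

T = [417/65 252/65 0; 42/13 69/26 0; 0 0 1]

T1 = [1 1/2 0; 0 1 0; 0 0 1]
T2·T1 = [-4/5 1/5 0; -3/5 -11/10 0; 0 0 1]
T3·…·T1 = [-4/5 1/5 0; -1 -1 0; 0 0 1]
T4·…·T1 = [-6/5 3/10 0; -3 -3 0; 0 0 1]
T5·…·T1 = [-3/65 -93/65 0; 42/13 69/26 0; 0 0 1]
T6·…·T1 = [417/65 252/65 0; 42/13 69/26 0; 0 0 1]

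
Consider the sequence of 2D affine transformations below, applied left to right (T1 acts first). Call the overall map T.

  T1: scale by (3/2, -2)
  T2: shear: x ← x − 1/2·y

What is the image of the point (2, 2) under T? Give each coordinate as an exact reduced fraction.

T1 scale by (3/2, -2): (2, 2) → (3, -4)
T2 shear: x ← x − 1/2·y: (3, -4) → (5, -4)

T(p) = (5, -4)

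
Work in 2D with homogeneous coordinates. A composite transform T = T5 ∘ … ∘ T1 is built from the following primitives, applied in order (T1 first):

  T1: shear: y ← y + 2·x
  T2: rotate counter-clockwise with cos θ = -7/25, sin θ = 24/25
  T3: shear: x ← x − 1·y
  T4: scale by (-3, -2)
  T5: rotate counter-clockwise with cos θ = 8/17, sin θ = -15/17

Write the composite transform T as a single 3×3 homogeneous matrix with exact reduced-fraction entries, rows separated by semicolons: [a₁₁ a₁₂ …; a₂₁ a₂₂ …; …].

T = [252/85 618/425 0; -617/85 -653/425 0; 0 0 1]

T1 = [1 0 0; 2 1 0; 0 0 1]
T2·T1 = [-11/5 -24/25 0; 2/5 -7/25 0; 0 0 1]
T3·…·T1 = [-13/5 -17/25 0; 2/5 -7/25 0; 0 0 1]
T4·…·T1 = [39/5 51/25 0; -4/5 14/25 0; 0 0 1]
T5·…·T1 = [252/85 618/425 0; -617/85 -653/425 0; 0 0 1]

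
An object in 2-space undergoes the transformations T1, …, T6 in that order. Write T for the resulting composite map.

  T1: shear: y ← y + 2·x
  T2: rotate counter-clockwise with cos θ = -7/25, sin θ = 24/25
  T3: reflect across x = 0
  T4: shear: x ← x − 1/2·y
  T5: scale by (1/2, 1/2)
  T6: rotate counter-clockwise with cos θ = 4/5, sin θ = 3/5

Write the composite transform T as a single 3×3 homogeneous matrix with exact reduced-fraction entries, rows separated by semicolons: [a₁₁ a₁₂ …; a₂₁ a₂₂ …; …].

T1 = [1 0 0; 2 1 0; 0 0 1]
T2·T1 = [-11/5 -24/25 0; 2/5 -7/25 0; 0 0 1]
T3·…·T1 = [11/5 24/25 0; 2/5 -7/25 0; 0 0 1]
T4·…·T1 = [2 11/10 0; 2/5 -7/25 0; 0 0 1]
T5·…·T1 = [1 11/20 0; 1/5 -7/50 0; 0 0 1]
T6·…·T1 = [17/25 131/250 0; 19/25 109/500 0; 0 0 1]

T = [17/25 131/250 0; 19/25 109/500 0; 0 0 1]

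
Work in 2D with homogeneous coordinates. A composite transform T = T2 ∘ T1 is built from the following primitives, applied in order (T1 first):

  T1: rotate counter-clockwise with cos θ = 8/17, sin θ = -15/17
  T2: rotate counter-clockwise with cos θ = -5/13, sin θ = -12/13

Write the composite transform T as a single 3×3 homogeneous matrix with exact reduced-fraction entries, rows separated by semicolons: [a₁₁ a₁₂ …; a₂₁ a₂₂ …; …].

T1 = [8/17 15/17 0; -15/17 8/17 0; 0 0 1]
T2·T1 = [-220/221 21/221 0; -21/221 -220/221 0; 0 0 1]

T = [-220/221 21/221 0; -21/221 -220/221 0; 0 0 1]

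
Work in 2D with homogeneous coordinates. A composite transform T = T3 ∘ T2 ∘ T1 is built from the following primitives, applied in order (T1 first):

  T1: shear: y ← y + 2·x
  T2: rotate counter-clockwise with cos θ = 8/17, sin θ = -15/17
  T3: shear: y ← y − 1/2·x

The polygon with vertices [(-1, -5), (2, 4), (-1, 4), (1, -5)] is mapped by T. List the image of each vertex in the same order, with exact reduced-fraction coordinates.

T1 shear: y ← y + 2·x: (-1, -5) → (-1, -7); (2, 4) → (2, 8); (-1, 4) → (-1, 2); (1, -5) → (1, -3)
T2 rotate counter-clockwise with cos θ = 8/17, sin θ = -15/17: (-1, -7) → (-113/17, -41/17); (2, 8) → (8, 2); (-1, 2) → (22/17, 31/17); (1, -3) → (-37/17, -39/17)
T3 shear: y ← y − 1/2·x: (-113/17, -41/17) → (-113/17, 31/34); (8, 2) → (8, -2); (22/17, 31/17) → (22/17, 20/17); (-37/17, -39/17) → (-37/17, -41/34)

image vertices: (-113/17, 31/34), (8, -2), (22/17, 20/17), (-37/17, -41/34)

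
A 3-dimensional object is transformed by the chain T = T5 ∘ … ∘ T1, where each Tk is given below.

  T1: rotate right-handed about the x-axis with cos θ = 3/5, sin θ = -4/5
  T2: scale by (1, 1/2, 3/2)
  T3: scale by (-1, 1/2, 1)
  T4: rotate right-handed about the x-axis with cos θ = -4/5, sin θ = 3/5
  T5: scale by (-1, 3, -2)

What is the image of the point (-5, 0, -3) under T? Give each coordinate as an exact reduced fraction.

T(p) = (-5, 63/10, -18/5)

T1 rotate right-handed about the x-axis with cos θ = 3/5, sin θ = -4/5: (-5, 0, -3) → (-5, -12/5, -9/5)
T2 scale by (1, 1/2, 3/2): (-5, -12/5, -9/5) → (-5, -6/5, -27/10)
T3 scale by (-1, 1/2, 1): (-5, -6/5, -27/10) → (5, -3/5, -27/10)
T4 rotate right-handed about the x-axis with cos θ = -4/5, sin θ = 3/5: (5, -3/5, -27/10) → (5, 21/10, 9/5)
T5 scale by (-1, 3, -2): (5, 21/10, 9/5) → (-5, 63/10, -18/5)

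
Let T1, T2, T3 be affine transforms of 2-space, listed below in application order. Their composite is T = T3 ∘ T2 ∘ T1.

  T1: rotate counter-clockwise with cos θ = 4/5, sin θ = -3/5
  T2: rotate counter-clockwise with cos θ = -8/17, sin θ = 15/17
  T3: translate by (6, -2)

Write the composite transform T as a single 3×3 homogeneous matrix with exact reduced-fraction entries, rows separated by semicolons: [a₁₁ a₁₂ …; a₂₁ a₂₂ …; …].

T1 = [4/5 3/5 0; -3/5 4/5 0; 0 0 1]
T2·T1 = [13/85 -84/85 0; 84/85 13/85 0; 0 0 1]
T3·…·T1 = [13/85 -84/85 6; 84/85 13/85 -2; 0 0 1]

T = [13/85 -84/85 6; 84/85 13/85 -2; 0 0 1]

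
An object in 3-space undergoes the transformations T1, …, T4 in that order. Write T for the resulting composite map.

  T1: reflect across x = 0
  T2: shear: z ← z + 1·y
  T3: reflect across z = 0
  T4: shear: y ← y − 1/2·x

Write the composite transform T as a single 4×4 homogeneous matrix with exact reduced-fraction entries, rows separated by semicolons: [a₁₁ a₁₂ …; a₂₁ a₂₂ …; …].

T = [-1 0 0 0; 1/2 1 0 0; 0 -1 -1 0; 0 0 0 1]

T1 = [-1 0 0 0; 0 1 0 0; 0 0 1 0; 0 0 0 1]
T2·T1 = [-1 0 0 0; 0 1 0 0; 0 1 1 0; 0 0 0 1]
T3·…·T1 = [-1 0 0 0; 0 1 0 0; 0 -1 -1 0; 0 0 0 1]
T4·…·T1 = [-1 0 0 0; 1/2 1 0 0; 0 -1 -1 0; 0 0 0 1]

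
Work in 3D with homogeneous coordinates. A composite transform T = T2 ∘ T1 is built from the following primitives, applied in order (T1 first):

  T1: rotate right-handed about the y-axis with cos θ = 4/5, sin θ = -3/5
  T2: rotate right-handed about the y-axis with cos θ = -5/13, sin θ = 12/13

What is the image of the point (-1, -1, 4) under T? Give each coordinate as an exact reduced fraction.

T1 rotate right-handed about the y-axis with cos θ = 4/5, sin θ = -3/5: (-1, -1, 4) → (-16/5, -1, 13/5)
T2 rotate right-handed about the y-axis with cos θ = -5/13, sin θ = 12/13: (-16/5, -1, 13/5) → (236/65, -1, 127/65)

T(p) = (236/65, -1, 127/65)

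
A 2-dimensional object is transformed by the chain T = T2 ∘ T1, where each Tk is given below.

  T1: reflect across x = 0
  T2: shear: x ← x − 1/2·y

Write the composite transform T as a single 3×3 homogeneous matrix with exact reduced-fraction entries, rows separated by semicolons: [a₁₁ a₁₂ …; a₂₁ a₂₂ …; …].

T = [-1 -1/2 0; 0 1 0; 0 0 1]

T1 = [-1 0 0; 0 1 0; 0 0 1]
T2·T1 = [-1 -1/2 0; 0 1 0; 0 0 1]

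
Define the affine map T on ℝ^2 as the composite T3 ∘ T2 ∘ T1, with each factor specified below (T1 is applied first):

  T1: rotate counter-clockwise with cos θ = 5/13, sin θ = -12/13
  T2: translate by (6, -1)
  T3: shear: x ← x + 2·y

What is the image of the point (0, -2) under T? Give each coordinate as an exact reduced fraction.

T(p) = (8/13, -23/13)

T1 rotate counter-clockwise with cos θ = 5/13, sin θ = -12/13: (0, -2) → (-24/13, -10/13)
T2 translate by (6, -1): (-24/13, -10/13) → (54/13, -23/13)
T3 shear: x ← x + 2·y: (54/13, -23/13) → (8/13, -23/13)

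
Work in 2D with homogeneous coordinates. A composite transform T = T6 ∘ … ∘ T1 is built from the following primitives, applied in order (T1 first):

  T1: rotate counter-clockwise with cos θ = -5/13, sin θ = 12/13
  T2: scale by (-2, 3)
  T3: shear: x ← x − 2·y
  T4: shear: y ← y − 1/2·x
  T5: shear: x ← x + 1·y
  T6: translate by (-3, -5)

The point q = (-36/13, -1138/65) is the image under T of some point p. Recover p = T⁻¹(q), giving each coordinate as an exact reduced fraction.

T1 = [-5/13 -12/13 0; 12/13 -5/13 0; 0 0 1]
T2·T1 = [10/13 24/13 0; 36/13 -15/13 0; 0 0 1]
T3·…·T1 = [-62/13 54/13 0; 36/13 -15/13 0; 0 0 1]
T4·…·T1 = [-62/13 54/13 0; 67/13 -42/13 0; 0 0 1]
T5·…·T1 = [5/13 12/13 0; 67/13 -42/13 0; 0 0 1]
T6·…·T1 = [5/13 12/13 -3; 67/13 -42/13 -5; 0 0 1]
det M = -6; M⁻¹ = [7/13 2/13 31/13; 67/78 -5/78 88/39; 0 0 1]
M⁻¹ · (-36/13, -1138/65)ᵀ = (-9/5, 1)ᵀ

p = (-9/5, 1)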